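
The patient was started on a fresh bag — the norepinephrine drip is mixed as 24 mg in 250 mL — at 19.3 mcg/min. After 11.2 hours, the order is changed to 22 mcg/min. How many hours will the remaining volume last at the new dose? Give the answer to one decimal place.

Initial rate:
19.3 mcg/min × 60 min/hr = 1158 mcg/hr
Concentration = 24 mg ÷ 250 mL = 0.096 mg/mL = 96 mcg/mL
Rate = 1158 mcg/hr ÷ 96 mcg/mL = 12.0625 mL/hr
Volume infused so far = 12.0625 mL/hr × 11.2 hr = 135.1 mL
Volume remaining = 250 − 135.1 = 114.9 mL
New rate:
22 mcg/min × 60 min/hr = 1320 mcg/hr
Rate = 1320 mcg/hr ÷ 96 mcg/mL = 13.75 mL/hr
Time remaining = 114.9 mL ÷ 13.75 mL/hr = 8.356364 hr

8.4 hours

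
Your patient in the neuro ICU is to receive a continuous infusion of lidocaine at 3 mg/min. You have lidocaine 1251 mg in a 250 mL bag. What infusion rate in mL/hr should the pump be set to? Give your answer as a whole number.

3 mg/min × 60 min/hr = 180 mg/hr
Concentration = 1251 mg ÷ 250 mL = 5.004 mg/mL
Rate = 180 mg/hr ÷ 5.004 mg/mL = 35.97122 mL/hr

36 mL/hr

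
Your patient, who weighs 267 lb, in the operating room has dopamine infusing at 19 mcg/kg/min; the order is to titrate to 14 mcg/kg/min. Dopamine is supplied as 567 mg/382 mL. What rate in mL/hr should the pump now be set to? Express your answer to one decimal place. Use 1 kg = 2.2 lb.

Weight = 267 lb ÷ 2.2 lb/kg = 121.3636 kg
Dose = 14 mcg/kg/min × 121.3636 kg = 1699.091 mcg/min
1699.091 mcg/min × 60 min/hr = 101945.5 mcg/hr
Concentration = 567 mg ÷ 382 mL = 1.484293 mg/mL = 1484.293 mcg/mL
Rate = 101945.5 mcg/hr ÷ 1484.293 mcg/mL = 68.68283 mL/hr

68.7 mL/hr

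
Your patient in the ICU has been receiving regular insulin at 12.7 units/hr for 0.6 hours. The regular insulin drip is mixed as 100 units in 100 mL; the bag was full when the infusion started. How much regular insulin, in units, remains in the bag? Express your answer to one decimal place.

Concentration = 100 units ÷ 100 mL = 1 units/mL
Rate = 12.7 units/hr ÷ 1 units/mL = 12.7 mL/hr
Volume infused = 12.7 mL/hr × 0.6 hr = 7.62 mL
Volume remaining = 100 − 7.62 = 92.38 mL
Drug remaining = 92.38 mL × 1 units/mL = 92.38 units

92.4 units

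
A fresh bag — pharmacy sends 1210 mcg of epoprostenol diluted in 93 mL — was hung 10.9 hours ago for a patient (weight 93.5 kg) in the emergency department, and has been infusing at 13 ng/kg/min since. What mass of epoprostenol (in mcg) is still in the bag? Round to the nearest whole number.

415 mcg

Dose = 13 ng/kg/min × 93.5 kg = 1215.5 ng/min
1215.5 ng/min × 60 min/hr = 72930 ng/hr
Concentration = 1210 mcg ÷ 93 mL = 13.01075 mcg/mL = 13010.75 ng/mL
Rate = 72930 ng/hr ÷ 13010.75 ng/mL = 5.605364 mL/hr
Volume infused = 5.605364 mL/hr × 10.9 hr = 61.09846 mL
Volume remaining = 93 − 61.09846 = 31.90154 mL
Drug remaining = 31.90154 mL × 13010.75 ng/mL = 415063 ng = 415.063 mcg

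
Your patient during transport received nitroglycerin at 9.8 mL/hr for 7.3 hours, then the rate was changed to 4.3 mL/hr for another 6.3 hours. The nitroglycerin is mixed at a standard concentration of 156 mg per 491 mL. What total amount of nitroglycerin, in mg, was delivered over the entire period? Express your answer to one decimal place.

Concentration = 156 mg ÷ 491 mL = 0.3177189 mg/mL
Stage 1: 9.8 mL/hr × 7.3 hr = 71.54 mL → 71.54 mL × 0.3177189 mg/mL = 22.72961 mg
Stage 2: 4.3 mL/hr × 6.3 hr = 27.09 mL → 27.09 mL × 0.3177189 mg/mL = 8.607006 mg
Total = 22.72961 + 8.607006 = 31.33662 mg

31.3 mg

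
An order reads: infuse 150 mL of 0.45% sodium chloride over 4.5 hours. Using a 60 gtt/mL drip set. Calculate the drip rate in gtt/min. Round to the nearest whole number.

150 mL ÷ (4.5 hr × 60 = 270 min) = 0.5555556 mL/min
0.5555556 mL/min × 60 gtt/mL = 33.33333 gtt/min

33 gtt/min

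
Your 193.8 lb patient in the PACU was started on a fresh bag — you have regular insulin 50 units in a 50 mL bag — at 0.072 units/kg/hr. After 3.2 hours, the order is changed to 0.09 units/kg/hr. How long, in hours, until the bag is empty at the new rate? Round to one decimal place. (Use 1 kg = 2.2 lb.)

3.7 hours

Initial rate:
Weight = 193.8 lb ÷ 2.2 lb/kg = 88.09091 kg
Dose = 0.072 units/kg/hr × 88.09091 kg = 6.342545 units/hr
Concentration = 50 units ÷ 50 mL = 1 units/mL
Rate = 6.342545 units/hr ÷ 1 units/mL = 6.342545 mL/hr
Volume infused so far = 6.342545 mL/hr × 3.2 hr = 20.29615 mL
Volume remaining = 50 − 20.29615 = 29.70385 mL
New rate:
Dose = 0.09 units/kg/hr × 88.09091 kg = 7.928182 units/hr
Rate = 7.928182 units/hr ÷ 1 units/mL = 7.928182 mL/hr
Time remaining = 29.70385 mL ÷ 7.928182 mL/hr = 3.746616 hr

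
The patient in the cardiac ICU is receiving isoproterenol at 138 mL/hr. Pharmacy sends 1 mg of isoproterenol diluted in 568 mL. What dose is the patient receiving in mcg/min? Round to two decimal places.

Concentration = 1 mg ÷ 568 mL = 0.001760563 mg/mL = 1.760563 mcg/mL
Drug rate = 138 mL/hr × 1.760563 mcg/mL = 242.9577 mcg/hr
242.9577 mcg/hr ÷ 60 min/hr = 4.049296 mcg/min

4.05 mcg/min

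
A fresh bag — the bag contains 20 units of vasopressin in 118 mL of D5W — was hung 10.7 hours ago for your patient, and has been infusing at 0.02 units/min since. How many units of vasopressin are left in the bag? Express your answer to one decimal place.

0.02 units/min × 60 min/hr = 1.2 units/hr
Concentration = 20 units ÷ 118 mL = 0.1694915 units/mL
Rate = 1.2 units/hr ÷ 0.1694915 units/mL = 7.08 mL/hr
Volume infused = 7.08 mL/hr × 10.7 hr = 75.756 mL
Volume remaining = 118 − 75.756 = 42.244 mL
Drug remaining = 42.244 mL × 0.1694915 units/mL = 7.16 units

7.2 units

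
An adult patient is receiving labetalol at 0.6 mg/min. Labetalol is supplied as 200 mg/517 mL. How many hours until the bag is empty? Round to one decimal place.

0.6 mg/min × 60 min/hr = 36 mg/hr
Concentration = 200 mg ÷ 517 mL = 0.3868472 mg/mL
Rate = 36 mg/hr ÷ 0.3868472 mg/mL = 93.06 mL/hr
Duration = 517 mL ÷ 93.06 mL/hr = 5.555556 hr

5.6 hours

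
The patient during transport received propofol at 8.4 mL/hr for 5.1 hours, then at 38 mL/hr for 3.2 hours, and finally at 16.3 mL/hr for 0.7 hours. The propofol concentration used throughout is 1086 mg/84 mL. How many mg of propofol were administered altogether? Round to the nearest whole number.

2273 mg

Concentration = 1086 mg ÷ 84 mL = 12.92857 mg/mL
Stage 1: 8.4 mL/hr × 5.1 hr = 42.84 mL → 42.84 mL × 12.92857 mg/mL = 553.86 mg
Stage 2: 38 mL/hr × 3.2 hr = 121.6 mL → 121.6 mL × 12.92857 mg/mL = 1572.114 mg
Stage 3: 16.3 mL/hr × 0.7 hr = 11.41 mL → 11.41 mL × 12.92857 mg/mL = 147.515 mg
Total = 553.86 + 1572.114 + 147.515 = 2273.489 mg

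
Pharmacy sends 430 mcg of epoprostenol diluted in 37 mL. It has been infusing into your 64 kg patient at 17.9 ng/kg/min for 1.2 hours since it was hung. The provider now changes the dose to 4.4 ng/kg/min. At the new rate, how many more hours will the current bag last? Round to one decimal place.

20.6 hours

Initial rate:
Dose = 17.9 ng/kg/min × 64 kg = 1145.6 ng/min
1145.6 ng/min × 60 min/hr = 68736 ng/hr
Concentration = 430 mcg ÷ 37 mL = 11.62162 mcg/mL = 11621.62 ng/mL
Rate = 68736 ng/hr ÷ 11621.62 ng/mL = 5.914493 mL/hr
Volume infused so far = 5.914493 mL/hr × 1.2 hr = 7.097392 mL
Volume remaining = 37 − 7.097392 = 29.90261 mL
New rate:
Dose = 4.4 ng/kg/min × 64 kg = 281.6 ng/min
281.6 ng/min × 60 min/hr = 16896 ng/hr
Rate = 16896 ng/hr ÷ 11621.62 ng/mL = 1.453842 mL/hr
Time remaining = 29.90261 mL ÷ 1.453842 mL/hr = 20.56799 hr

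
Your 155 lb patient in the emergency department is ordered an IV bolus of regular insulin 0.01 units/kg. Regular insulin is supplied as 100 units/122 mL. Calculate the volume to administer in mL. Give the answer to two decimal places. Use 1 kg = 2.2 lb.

Weight = 155 lb ÷ 2.2 lb/kg = 70.45455 kg
Dose = 0.01 units/kg × 70.45455 kg = 0.7045455 units
Concentration = 100 units ÷ 122 mL = 0.8196721 units/mL
Volume = 0.7045455 units ÷ 0.8196721 units/mL = 0.8595455 mL

0.86 mL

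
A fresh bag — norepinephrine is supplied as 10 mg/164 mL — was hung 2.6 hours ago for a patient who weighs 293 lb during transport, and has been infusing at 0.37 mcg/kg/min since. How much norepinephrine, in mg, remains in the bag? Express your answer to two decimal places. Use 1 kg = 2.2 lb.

2.31 mg

Weight = 293 lb ÷ 2.2 lb/kg = 133.1818 kg
Dose = 0.37 mcg/kg/min × 133.1818 kg = 49.27727 mcg/min
49.27727 mcg/min × 60 min/hr = 2956.636 mcg/hr
Concentration = 10 mg ÷ 164 mL = 0.06097561 mg/mL = 60.97561 mcg/mL
Rate = 2956.636 mcg/hr ÷ 60.97561 mcg/mL = 48.48884 mL/hr
Volume infused = 48.48884 mL/hr × 2.6 hr = 126.071 mL
Volume remaining = 164 − 126.071 = 37.92903 mL
Drug remaining = 37.92903 mL × 60.97561 mcg/mL = 2312.745 mcg = 2.312745 mg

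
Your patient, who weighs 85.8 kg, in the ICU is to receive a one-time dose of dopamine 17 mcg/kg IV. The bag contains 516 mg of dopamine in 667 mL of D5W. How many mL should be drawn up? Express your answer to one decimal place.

1.9 mL

Dose = 17 mcg/kg × 85.8 kg = 1458.6 mcg
Concentration = 516 mg ÷ 667 mL = 0.7736132 mg/mL = 773.6132 mcg/mL
Volume = 1458.6 mcg ÷ 773.6132 mcg/mL = 1.885438 mL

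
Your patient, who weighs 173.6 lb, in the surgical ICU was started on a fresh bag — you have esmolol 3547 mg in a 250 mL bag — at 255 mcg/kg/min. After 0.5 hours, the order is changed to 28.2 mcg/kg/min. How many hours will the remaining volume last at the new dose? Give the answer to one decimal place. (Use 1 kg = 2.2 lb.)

Initial rate:
Weight = 173.6 lb ÷ 2.2 lb/kg = 78.90909 kg
Dose = 255 mcg/kg/min × 78.90909 kg = 20121.82 mcg/min
20121.82 mcg/min × 60 min/hr = 1207309 mcg/hr
Concentration = 3547 mg ÷ 250 mL = 14.188 mg/mL = 14188 mcg/mL
Rate = 1207309 mcg/hr ÷ 14188 mcg/mL = 85.09368 mL/hr
Volume infused so far = 85.09368 mL/hr × 0.5 hr = 42.54684 mL
Volume remaining = 250 − 42.54684 = 207.4532 mL
New rate:
Dose = 28.2 mcg/kg/min × 78.90909 kg = 2225.236 mcg/min
2225.236 mcg/min × 60 min/hr = 133514.2 mcg/hr
Rate = 133514.2 mcg/hr ÷ 14188 mcg/mL = 9.41036 mL/hr
Time remaining = 207.4532 mL ÷ 9.41036 mL/hr = 22.04519 hr

22.0 hours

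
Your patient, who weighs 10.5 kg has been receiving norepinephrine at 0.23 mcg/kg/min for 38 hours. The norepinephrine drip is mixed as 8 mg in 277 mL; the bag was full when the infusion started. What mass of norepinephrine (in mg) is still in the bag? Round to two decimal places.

2.49 mg

Dose = 0.23 mcg/kg/min × 10.5 kg = 2.415 mcg/min
2.415 mcg/min × 60 min/hr = 144.9 mcg/hr
Concentration = 8 mg ÷ 277 mL = 0.02888087 mg/mL = 28.88087 mcg/mL
Rate = 144.9 mcg/hr ÷ 28.88087 mcg/mL = 5.017163 mL/hr
Volume infused = 5.017163 mL/hr × 38 hr = 190.6522 mL
Volume remaining = 277 − 190.6522 = 86.34782 mL
Drug remaining = 86.34782 mL × 28.88087 mcg/mL = 2493.8 mcg = 2.4938 mg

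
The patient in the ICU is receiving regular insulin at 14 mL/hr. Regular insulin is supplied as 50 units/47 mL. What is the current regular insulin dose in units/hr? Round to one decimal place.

14.9 units/hr

Concentration = 50 units ÷ 47 mL = 1.06383 units/mL
Drug rate = 14 mL/hr × 1.06383 units/mL = 14.89362 units/hr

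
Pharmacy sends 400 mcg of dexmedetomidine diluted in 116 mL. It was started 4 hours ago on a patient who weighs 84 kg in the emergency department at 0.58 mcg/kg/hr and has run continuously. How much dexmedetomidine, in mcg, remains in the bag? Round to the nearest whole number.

Dose = 0.58 mcg/kg/hr × 84 kg = 48.72 mcg/hr
Concentration = 400 mcg ÷ 116 mL = 3.448276 mcg/mL
Rate = 48.72 mcg/hr ÷ 3.448276 mcg/mL = 14.1288 mL/hr
Volume infused = 14.1288 mL/hr × 4 hr = 56.5152 mL
Volume remaining = 116 − 56.5152 = 59.4848 mL
Drug remaining = 59.4848 mL × 3.448276 mcg/mL = 205.12 mcg

205 mcg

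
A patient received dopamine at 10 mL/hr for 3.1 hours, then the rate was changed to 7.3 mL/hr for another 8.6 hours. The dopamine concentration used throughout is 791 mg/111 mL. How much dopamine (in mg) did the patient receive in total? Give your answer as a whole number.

Concentration = 791 mg ÷ 111 mL = 7.126126 mg/mL
Stage 1: 10 mL/hr × 3.1 hr = 31 mL → 31 mL × 7.126126 mg/mL = 220.9099 mg
Stage 2: 7.3 mL/hr × 8.6 hr = 62.78 mL → 62.78 mL × 7.126126 mg/mL = 447.3782 mg
Total = 220.9099 + 447.3782 = 668.2881 mg

668 mg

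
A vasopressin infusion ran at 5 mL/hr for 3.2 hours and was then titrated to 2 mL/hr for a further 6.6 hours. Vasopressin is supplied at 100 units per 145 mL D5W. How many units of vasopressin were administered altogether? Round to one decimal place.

20.1 units

Concentration = 100 units ÷ 145 mL = 0.6896552 units/mL
Stage 1: 5 mL/hr × 3.2 hr = 16 mL → 16 mL × 0.6896552 units/mL = 11.03448 units
Stage 2: 2 mL/hr × 6.6 hr = 13.2 mL → 13.2 mL × 0.6896552 units/mL = 9.103448 units
Total = 11.03448 + 9.103448 = 20.13793 units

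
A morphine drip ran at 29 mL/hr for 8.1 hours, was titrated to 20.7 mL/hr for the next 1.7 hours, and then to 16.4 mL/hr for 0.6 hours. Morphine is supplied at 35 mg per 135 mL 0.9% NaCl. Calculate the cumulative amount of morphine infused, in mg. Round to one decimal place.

Concentration = 35 mg ÷ 135 mL = 0.2592593 mg/mL
Stage 1: 29 mL/hr × 8.1 hr = 234.9 mL → 234.9 mL × 0.2592593 mg/mL = 60.9 mg
Stage 2: 20.7 mL/hr × 1.7 hr = 35.19 mL → 35.19 mL × 0.2592593 mg/mL = 9.123333 mg
Stage 3: 16.4 mL/hr × 0.6 hr = 9.84 mL → 9.84 mL × 0.2592593 mg/mL = 2.551111 mg
Total = 60.9 + 9.123333 + 2.551111 = 72.57444 mg

72.6 mg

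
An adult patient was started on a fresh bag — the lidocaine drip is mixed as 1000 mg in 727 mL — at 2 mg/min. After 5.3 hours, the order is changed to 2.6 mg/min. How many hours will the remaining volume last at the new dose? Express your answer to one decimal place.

Initial rate:
2 mg/min × 60 min/hr = 120 mg/hr
Concentration = 1000 mg ÷ 727 mL = 1.375516 mg/mL
Rate = 120 mg/hr ÷ 1.375516 mg/mL = 87.24 mL/hr
Volume infused so far = 87.24 mL/hr × 5.3 hr = 462.372 mL
Volume remaining = 727 − 462.372 = 264.628 mL
New rate:
2.6 mg/min × 60 min/hr = 156 mg/hr
Rate = 156 mg/hr ÷ 1.375516 mg/mL = 113.412 mL/hr
Time remaining = 264.628 mL ÷ 113.412 mL/hr = 2.333333 hr

2.3 hours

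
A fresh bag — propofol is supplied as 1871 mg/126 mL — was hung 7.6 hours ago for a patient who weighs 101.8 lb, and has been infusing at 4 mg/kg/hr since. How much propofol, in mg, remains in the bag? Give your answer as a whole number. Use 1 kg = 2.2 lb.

464 mg

Weight = 101.8 lb ÷ 2.2 lb/kg = 46.27273 kg
Dose = 4 mg/kg/hr × 46.27273 kg = 185.0909 mg/hr
Concentration = 1871 mg ÷ 126 mL = 14.84921 mg/mL
Rate = 185.0909 mg/hr ÷ 14.84921 mg/mL = 12.4647 mL/hr
Volume infused = 12.4647 mL/hr × 7.6 hr = 94.73172 mL
Volume remaining = 126 − 94.73172 = 31.26828 mL
Drug remaining = 31.26828 mL × 14.84921 mg/mL = 464.3091 mg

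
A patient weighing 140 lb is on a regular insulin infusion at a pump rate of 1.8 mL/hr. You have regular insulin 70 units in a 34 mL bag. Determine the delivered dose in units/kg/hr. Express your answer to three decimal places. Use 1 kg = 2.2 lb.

0.058 units/kg/hr

Weight = 140 lb ÷ 2.2 lb/kg = 63.63636 kg
Concentration = 70 units ÷ 34 mL = 2.058824 units/mL
Drug rate = 1.8 mL/hr × 2.058824 units/mL = 3.705882 units/hr
3.705882 units/hr ÷ 63.63636 kg = 0.05823529 units/kg/hr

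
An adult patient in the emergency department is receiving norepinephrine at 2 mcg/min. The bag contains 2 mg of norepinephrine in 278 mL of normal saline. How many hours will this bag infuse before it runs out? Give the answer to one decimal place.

16.7 hours

2 mcg/min × 60 min/hr = 120 mcg/hr
Concentration = 2 mg ÷ 278 mL = 0.007194245 mg/mL = 7.194245 mcg/mL
Rate = 120 mcg/hr ÷ 7.194245 mcg/mL = 16.68 mL/hr
Duration = 278 mL ÷ 16.68 mL/hr = 16.66667 hr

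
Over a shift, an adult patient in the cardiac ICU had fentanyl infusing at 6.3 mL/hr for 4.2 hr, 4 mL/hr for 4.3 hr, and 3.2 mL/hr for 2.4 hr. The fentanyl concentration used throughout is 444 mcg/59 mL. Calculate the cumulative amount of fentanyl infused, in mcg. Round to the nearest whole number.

386 mcg

Concentration = 444 mcg ÷ 59 mL = 7.525424 mcg/mL
Stage 1: 6.3 mL/hr × 4.2 hr = 26.46 mL → 26.46 mL × 7.525424 mcg/mL = 199.1227 mcg
Stage 2: 4 mL/hr × 4.3 hr = 17.2 mL → 17.2 mL × 7.525424 mcg/mL = 129.4373 mcg
Stage 3: 3.2 mL/hr × 2.4 hr = 7.68 mL → 7.68 mL × 7.525424 mcg/mL = 57.79525 mcg
Total = 199.1227 + 129.4373 + 57.79525 = 386.3553 mcg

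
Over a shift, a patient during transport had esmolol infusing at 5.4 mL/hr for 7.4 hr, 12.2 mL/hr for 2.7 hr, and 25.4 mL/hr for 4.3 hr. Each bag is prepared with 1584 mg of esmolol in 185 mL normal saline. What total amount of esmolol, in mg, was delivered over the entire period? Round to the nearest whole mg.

1559 mg

Concentration = 1584 mg ÷ 185 mL = 8.562162 mg/mL
Stage 1: 5.4 mL/hr × 7.4 hr = 39.96 mL → 39.96 mL × 8.562162 mg/mL = 342.144 mg
Stage 2: 12.2 mL/hr × 2.7 hr = 32.94 mL → 32.94 mL × 8.562162 mg/mL = 282.0376 mg
Stage 3: 25.4 mL/hr × 4.3 hr = 109.22 mL → 109.22 mL × 8.562162 mg/mL = 935.1594 mg
Total = 342.144 + 282.0376 + 935.1594 = 1559.341 mg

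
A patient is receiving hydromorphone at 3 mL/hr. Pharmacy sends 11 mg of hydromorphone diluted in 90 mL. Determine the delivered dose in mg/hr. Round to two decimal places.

Concentration = 11 mg ÷ 90 mL = 0.1222222 mg/mL
Drug rate = 3 mL/hr × 0.1222222 mg/mL = 0.3666667 mg/hr

0.37 mg/hr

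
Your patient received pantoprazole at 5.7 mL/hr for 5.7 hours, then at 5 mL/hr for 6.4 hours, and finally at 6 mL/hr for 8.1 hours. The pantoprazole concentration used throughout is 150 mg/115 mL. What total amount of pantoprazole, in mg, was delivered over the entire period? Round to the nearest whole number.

Concentration = 150 mg ÷ 115 mL = 1.304348 mg/mL
Stage 1: 5.7 mL/hr × 5.7 hr = 32.49 mL → 32.49 mL × 1.304348 mg/mL = 42.37826 mg
Stage 2: 5 mL/hr × 6.4 hr = 32 mL → 32 mL × 1.304348 mg/mL = 41.73913 mg
Stage 3: 6 mL/hr × 8.1 hr = 48.6 mL → 48.6 mL × 1.304348 mg/mL = 63.3913 mg
Total = 42.37826 + 41.73913 + 63.3913 = 147.5087 mg

148 mg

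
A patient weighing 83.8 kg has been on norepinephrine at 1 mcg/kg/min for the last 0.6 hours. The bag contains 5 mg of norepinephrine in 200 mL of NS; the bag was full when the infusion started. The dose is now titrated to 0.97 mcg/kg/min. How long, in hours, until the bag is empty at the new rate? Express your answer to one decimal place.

Initial rate:
Dose = 1 mcg/kg/min × 83.8 kg = 83.8 mcg/min
83.8 mcg/min × 60 min/hr = 5028 mcg/hr
Concentration = 5 mg ÷ 200 mL = 0.025 mg/mL = 25 mcg/mL
Rate = 5028 mcg/hr ÷ 25 mcg/mL = 201.12 mL/hr
Volume infused so far = 201.12 mL/hr × 0.6 hr = 120.672 mL
Volume remaining = 200 − 120.672 = 79.328 mL
New rate:
Dose = 0.97 mcg/kg/min × 83.8 kg = 81.286 mcg/min
81.286 mcg/min × 60 min/hr = 4877.16 mcg/hr
Rate = 4877.16 mcg/hr ÷ 25 mcg/mL = 195.0864 mL/hr
Time remaining = 79.328 mL ÷ 195.0864 mL/hr = 0.4066301 hr

0.4 hours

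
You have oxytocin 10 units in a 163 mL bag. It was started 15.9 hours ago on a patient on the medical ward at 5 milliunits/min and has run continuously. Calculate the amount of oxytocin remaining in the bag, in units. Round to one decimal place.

5 milliunits/min × 60 min/hr = 300 milliunits/hr
Concentration = 10 units ÷ 163 mL = 0.06134969 units/mL = 61.34969 milliunits/mL
Rate = 300 milliunits/hr ÷ 61.34969 milliunits/mL = 4.89 mL/hr
Volume infused = 4.89 mL/hr × 15.9 hr = 77.751 mL
Volume remaining = 163 − 77.751 = 85.249 mL
Drug remaining = 85.249 mL × 61.34969 milliunits/mL = 5230 milliunits = 5.23 units

5.2 units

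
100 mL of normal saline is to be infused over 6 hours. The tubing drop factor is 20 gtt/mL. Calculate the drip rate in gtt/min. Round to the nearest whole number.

100 mL ÷ (6 hr × 60 = 360 min) = 0.2777778 mL/min
0.2777778 mL/min × 20 gtt/mL = 5.555556 gtt/min

6 gtt/min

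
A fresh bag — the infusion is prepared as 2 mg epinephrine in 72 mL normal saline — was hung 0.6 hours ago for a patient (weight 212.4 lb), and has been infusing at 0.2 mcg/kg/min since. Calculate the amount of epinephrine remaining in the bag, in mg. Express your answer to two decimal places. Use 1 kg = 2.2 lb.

1.30 mg

Weight = 212.4 lb ÷ 2.2 lb/kg = 96.54545 kg
Dose = 0.2 mcg/kg/min × 96.54545 kg = 19.30909 mcg/min
19.30909 mcg/min × 60 min/hr = 1158.545 mcg/hr
Concentration = 2 mg ÷ 72 mL = 0.02777778 mg/mL = 27.77778 mcg/mL
Rate = 1158.545 mcg/hr ÷ 27.77778 mcg/mL = 41.70764 mL/hr
Volume infused = 41.70764 mL/hr × 0.6 hr = 25.02458 mL
Volume remaining = 72 − 25.02458 = 46.97542 mL
Drug remaining = 46.97542 mL × 27.77778 mcg/mL = 1304.873 mcg = 1.304873 mg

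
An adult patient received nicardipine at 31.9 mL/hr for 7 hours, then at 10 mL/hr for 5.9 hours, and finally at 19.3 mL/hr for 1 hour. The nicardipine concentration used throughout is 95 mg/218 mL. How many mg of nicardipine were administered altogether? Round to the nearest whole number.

131 mg

Concentration = 95 mg ÷ 218 mL = 0.4357798 mg/mL
Stage 1: 31.9 mL/hr × 7 hr = 223.3 mL → 223.3 mL × 0.4357798 mg/mL = 97.30963 mg
Stage 2: 10 mL/hr × 5.9 hr = 59 mL → 59 mL × 0.4357798 mg/mL = 25.71101 mg
Stage 3: 19.3 mL/hr × 1 hr = 19.3 mL → 19.3 mL × 0.4357798 mg/mL = 8.41055 mg
Total = 97.30963 + 25.71101 + 8.41055 = 131.4312 mg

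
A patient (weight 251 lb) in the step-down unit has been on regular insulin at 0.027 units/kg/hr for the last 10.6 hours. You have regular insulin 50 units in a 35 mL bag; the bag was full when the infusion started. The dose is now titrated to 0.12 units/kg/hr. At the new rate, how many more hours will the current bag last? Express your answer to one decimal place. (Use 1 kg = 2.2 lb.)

Initial rate:
Weight = 251 lb ÷ 2.2 lb/kg = 114.0909 kg
Dose = 0.027 units/kg/hr × 114.0909 kg = 3.080455 units/hr
Concentration = 50 units ÷ 35 mL = 1.428571 units/mL
Rate = 3.080455 units/hr ÷ 1.428571 units/mL = 2.156318 mL/hr
Volume infused so far = 2.156318 mL/hr × 10.6 hr = 22.85697 mL
Volume remaining = 35 − 22.85697 = 12.14303 mL
New rate:
Dose = 0.12 units/kg/hr × 114.0909 kg = 13.69091 units/hr
Rate = 13.69091 units/hr ÷ 1.428571 units/mL = 9.583636 mL/hr
Time remaining = 12.14303 mL ÷ 9.583636 mL/hr = 1.267058 hr

1.3 hours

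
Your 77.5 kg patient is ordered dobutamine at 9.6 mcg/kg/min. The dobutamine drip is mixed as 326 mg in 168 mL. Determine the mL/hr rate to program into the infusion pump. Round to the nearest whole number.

Dose = 9.6 mcg/kg/min × 77.5 kg = 744 mcg/min
744 mcg/min × 60 min/hr = 44640 mcg/hr
Concentration = 326 mg ÷ 168 mL = 1.940476 mg/mL = 1940.476 mcg/mL
Rate = 44640 mcg/hr ÷ 1940.476 mcg/mL = 23.00466 mL/hr

23 mL/hr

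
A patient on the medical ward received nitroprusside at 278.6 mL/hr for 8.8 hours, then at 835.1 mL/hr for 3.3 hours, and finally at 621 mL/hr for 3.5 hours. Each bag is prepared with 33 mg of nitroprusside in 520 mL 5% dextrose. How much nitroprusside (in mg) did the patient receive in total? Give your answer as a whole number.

Concentration = 33 mg ÷ 520 mL = 0.06346154 mg/mL
Stage 1: 278.6 mL/hr × 8.8 hr = 2451.68 mL → 2451.68 mL × 0.06346154 mg/mL = 155.5874 mg
Stage 2: 835.1 mL/hr × 3.3 hr = 2755.83 mL → 2755.83 mL × 0.06346154 mg/mL = 174.8892 mg
Stage 3: 621 mL/hr × 3.5 hr = 2173.5 mL → 2173.5 mL × 0.06346154 mg/mL = 137.9337 mg
Total = 155.5874 + 174.8892 + 137.9337 = 468.4102 mg

468 mg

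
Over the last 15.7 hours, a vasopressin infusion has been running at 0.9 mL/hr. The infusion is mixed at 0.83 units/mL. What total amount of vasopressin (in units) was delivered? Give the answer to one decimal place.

Drug rate = 0.9 mL/hr × 0.83 units/mL = 0.747 units/hr
Total = 0.747 units/hr × 15.7 hr = 11.7279 units

11.7 units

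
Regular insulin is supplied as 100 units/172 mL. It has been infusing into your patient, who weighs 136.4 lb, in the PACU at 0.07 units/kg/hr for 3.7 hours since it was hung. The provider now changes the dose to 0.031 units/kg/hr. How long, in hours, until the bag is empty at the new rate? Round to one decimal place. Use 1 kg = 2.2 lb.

43.7 hours

Initial rate:
Weight = 136.4 lb ÷ 2.2 lb/kg = 62 kg
Dose = 0.07 units/kg/hr × 62 kg = 4.34 units/hr
Concentration = 100 units ÷ 172 mL = 0.5813953 units/mL
Rate = 4.34 units/hr ÷ 0.5813953 units/mL = 7.4648 mL/hr
Volume infused so far = 7.4648 mL/hr × 3.7 hr = 27.61976 mL
Volume remaining = 172 − 27.61976 = 144.3802 mL
New rate:
Dose = 0.031 units/kg/hr × 62 kg = 1.922 units/hr
Rate = 1.922 units/hr ÷ 0.5813953 units/mL = 3.30584 mL/hr
Time remaining = 144.3802 mL ÷ 3.30584 mL/hr = 43.6743 hr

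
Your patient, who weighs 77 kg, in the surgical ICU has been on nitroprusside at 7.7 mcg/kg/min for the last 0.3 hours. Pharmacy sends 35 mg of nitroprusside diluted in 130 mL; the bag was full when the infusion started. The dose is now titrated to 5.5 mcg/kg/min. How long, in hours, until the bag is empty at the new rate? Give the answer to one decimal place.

Initial rate:
Dose = 7.7 mcg/kg/min × 77 kg = 592.9 mcg/min
592.9 mcg/min × 60 min/hr = 35574 mcg/hr
Concentration = 35 mg ÷ 130 mL = 0.2692308 mg/mL = 269.2308 mcg/mL
Rate = 35574 mcg/hr ÷ 269.2308 mcg/mL = 132.132 mL/hr
Volume infused so far = 132.132 mL/hr × 0.3 hr = 39.6396 mL
Volume remaining = 130 − 39.6396 = 90.3604 mL
New rate:
Dose = 5.5 mcg/kg/min × 77 kg = 423.5 mcg/min
423.5 mcg/min × 60 min/hr = 25410 mcg/hr
Rate = 25410 mcg/hr ÷ 269.2308 mcg/mL = 94.38 mL/hr
Time remaining = 90.3604 mL ÷ 94.38 mL/hr = 0.9574105 hr

1.0 hours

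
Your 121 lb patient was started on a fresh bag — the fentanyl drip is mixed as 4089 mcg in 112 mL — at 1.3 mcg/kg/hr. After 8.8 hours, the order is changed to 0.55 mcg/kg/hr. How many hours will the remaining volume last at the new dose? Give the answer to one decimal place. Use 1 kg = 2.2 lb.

114.4 hours

Initial rate:
Weight = 121 lb ÷ 2.2 lb/kg = 55 kg
Dose = 1.3 mcg/kg/hr × 55 kg = 71.5 mcg/hr
Concentration = 4089 mcg ÷ 112 mL = 36.50893 mcg/mL
Rate = 71.5 mcg/hr ÷ 36.50893 mcg/mL = 1.958425 mL/hr
Volume infused so far = 1.958425 mL/hr × 8.8 hr = 17.23414 mL
Volume remaining = 112 − 17.23414 = 94.76586 mL
New rate:
Dose = 0.55 mcg/kg/hr × 55 kg = 30.25 mcg/hr
Rate = 30.25 mcg/hr ÷ 36.50893 mcg/mL = 0.8285644 mL/hr
Time remaining = 94.76586 mL ÷ 0.8285644 mL/hr = 114.3736 hr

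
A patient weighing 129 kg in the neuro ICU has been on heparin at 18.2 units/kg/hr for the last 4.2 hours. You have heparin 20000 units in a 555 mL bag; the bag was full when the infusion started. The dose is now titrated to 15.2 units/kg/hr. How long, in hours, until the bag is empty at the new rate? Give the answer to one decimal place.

Initial rate:
Dose = 18.2 units/kg/hr × 129 kg = 2347.8 units/hr
Concentration = 20000 units ÷ 555 mL = 36.03604 units/mL
Rate = 2347.8 units/hr ÷ 36.03604 units/mL = 65.15145 mL/hr
Volume infused so far = 65.15145 mL/hr × 4.2 hr = 273.6361 mL
Volume remaining = 555 − 273.6361 = 281.3639 mL
New rate:
Dose = 15.2 units/kg/hr × 129 kg = 1960.8 units/hr
Rate = 1960.8 units/hr ÷ 36.03604 units/mL = 54.4122 mL/hr
Time remaining = 281.3639 mL ÷ 54.4122 mL/hr = 5.170971 hr

5.2 hours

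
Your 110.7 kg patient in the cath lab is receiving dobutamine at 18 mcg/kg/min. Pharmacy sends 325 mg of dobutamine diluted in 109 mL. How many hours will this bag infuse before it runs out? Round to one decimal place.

Dose = 18 mcg/kg/min × 110.7 kg = 1992.6 mcg/min
1992.6 mcg/min × 60 min/hr = 119556 mcg/hr
Concentration = 325 mg ÷ 109 mL = 2.981651 mg/mL = 2981.651 mcg/mL
Rate = 119556 mcg/hr ÷ 2981.651 mcg/mL = 40.09724 mL/hr
Duration = 109 mL ÷ 40.09724 mL/hr = 2.718391 hr

2.7 hours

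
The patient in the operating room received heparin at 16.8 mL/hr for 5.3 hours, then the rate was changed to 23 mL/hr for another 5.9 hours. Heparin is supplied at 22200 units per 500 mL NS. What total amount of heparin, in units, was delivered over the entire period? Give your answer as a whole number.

Concentration = 22200 units ÷ 500 mL = 44.4 units/mL
Stage 1: 16.8 mL/hr × 5.3 hr = 89.04 mL → 89.04 mL × 44.4 units/mL = 3953.376 units
Stage 2: 23 mL/hr × 5.9 hr = 135.7 mL → 135.7 mL × 44.4 units/mL = 6025.08 units
Total = 3953.376 + 6025.08 = 9978.456 units

9978 units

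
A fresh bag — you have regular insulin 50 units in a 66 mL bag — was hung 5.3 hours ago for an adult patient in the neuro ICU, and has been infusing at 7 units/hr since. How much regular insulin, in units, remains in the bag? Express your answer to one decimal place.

12.9 units

Concentration = 50 units ÷ 66 mL = 0.7575758 units/mL
Rate = 7 units/hr ÷ 0.7575758 units/mL = 9.24 mL/hr
Volume infused = 9.24 mL/hr × 5.3 hr = 48.972 mL
Volume remaining = 66 − 48.972 = 17.028 mL
Drug remaining = 17.028 mL × 0.7575758 units/mL = 12.9 units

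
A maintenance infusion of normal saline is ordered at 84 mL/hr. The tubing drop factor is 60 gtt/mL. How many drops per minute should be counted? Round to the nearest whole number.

84 gtt/min

84 mL/hr ÷ 60 min/hr = 1.4 mL/min
1.4 mL/min × 60 gtt/mL = 84 gtt/min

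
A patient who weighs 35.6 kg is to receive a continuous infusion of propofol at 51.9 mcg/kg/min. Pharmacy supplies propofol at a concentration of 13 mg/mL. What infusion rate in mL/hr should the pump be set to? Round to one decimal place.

8.5 mL/hr

Dose = 51.9 mcg/kg/min × 35.6 kg = 1847.64 mcg/min
1847.64 mcg/min × 60 min/hr = 110858.4 mcg/hr
Concentration = 13 mg/mL = 13000 mcg/mL
Rate = 110858.4 mcg/hr ÷ 13000 mcg/mL = 8.527569 mL/hr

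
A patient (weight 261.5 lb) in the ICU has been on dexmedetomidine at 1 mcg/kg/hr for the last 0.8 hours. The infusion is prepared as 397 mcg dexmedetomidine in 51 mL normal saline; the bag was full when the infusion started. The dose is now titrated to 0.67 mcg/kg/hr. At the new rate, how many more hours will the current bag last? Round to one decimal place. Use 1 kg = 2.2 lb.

Initial rate:
Weight = 261.5 lb ÷ 2.2 lb/kg = 118.8636 kg
Dose = 1 mcg/kg/hr × 118.8636 kg = 118.8636 mcg/hr
Concentration = 397 mcg ÷ 51 mL = 7.784314 mcg/mL
Rate = 118.8636 mcg/hr ÷ 7.784314 mcg/mL = 15.26964 mL/hr
Volume infused so far = 15.26964 mL/hr × 0.8 hr = 12.21571 mL
Volume remaining = 51 − 12.21571 = 38.78429 mL
New rate:
Dose = 0.67 mcg/kg/hr × 118.8636 kg = 79.63864 mcg/hr
Rate = 79.63864 mcg/hr ÷ 7.784314 mcg/mL = 10.23066 mL/hr
Time remaining = 38.78429 mL ÷ 10.23066 mL/hr = 3.790988 hr

3.8 hours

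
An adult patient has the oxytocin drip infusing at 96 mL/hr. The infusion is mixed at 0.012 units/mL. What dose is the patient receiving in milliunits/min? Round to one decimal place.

19.2 milliunits/min

Concentration = 0.012 units/mL = 12 milliunits/mL
Drug rate = 96 mL/hr × 12 milliunits/mL = 1152 milliunits/hr
1152 milliunits/hr ÷ 60 min/hr = 19.2 milliunits/min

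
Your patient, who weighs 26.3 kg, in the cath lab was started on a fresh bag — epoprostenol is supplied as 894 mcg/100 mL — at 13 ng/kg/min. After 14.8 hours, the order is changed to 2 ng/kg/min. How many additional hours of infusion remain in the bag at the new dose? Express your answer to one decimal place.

Initial rate:
Dose = 13 ng/kg/min × 26.3 kg = 341.9 ng/min
341.9 ng/min × 60 min/hr = 20514 ng/hr
Concentration = 894 mcg ÷ 100 mL = 8.94 mcg/mL = 8940 ng/mL
Rate = 20514 ng/hr ÷ 8940 ng/mL = 2.294631 mL/hr
Volume infused so far = 2.294631 mL/hr × 14.8 hr = 33.96054 mL
Volume remaining = 100 − 33.96054 = 66.03946 mL
New rate:
Dose = 2 ng/kg/min × 26.3 kg = 52.6 ng/min
52.6 ng/min × 60 min/hr = 3156 ng/hr
Rate = 3156 ng/hr ÷ 8940 ng/mL = 0.3530201 mL/hr
Time remaining = 66.03946 mL ÷ 0.3530201 mL/hr = 187.07 hr

187.1 hours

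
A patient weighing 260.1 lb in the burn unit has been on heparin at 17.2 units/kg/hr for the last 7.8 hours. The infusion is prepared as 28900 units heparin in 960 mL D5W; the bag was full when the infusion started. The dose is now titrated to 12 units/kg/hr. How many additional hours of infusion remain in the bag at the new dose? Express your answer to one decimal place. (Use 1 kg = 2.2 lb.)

9.2 hours

Initial rate:
Weight = 260.1 lb ÷ 2.2 lb/kg = 118.2273 kg
Dose = 17.2 units/kg/hr × 118.2273 kg = 2033.509 units/hr
Concentration = 28900 units ÷ 960 mL = 30.10417 units/mL
Rate = 2033.509 units/hr ÷ 30.10417 units/mL = 67.54909 mL/hr
Volume infused so far = 67.54909 mL/hr × 7.8 hr = 526.8829 mL
Volume remaining = 960 − 526.8829 = 433.1171 mL
New rate:
Dose = 12 units/kg/hr × 118.2273 kg = 1418.727 units/hr
Rate = 1418.727 units/hr ÷ 30.10417 units/mL = 47.12727 mL/hr
Time remaining = 433.1171 mL ÷ 47.12727 mL/hr = 9.19037 hr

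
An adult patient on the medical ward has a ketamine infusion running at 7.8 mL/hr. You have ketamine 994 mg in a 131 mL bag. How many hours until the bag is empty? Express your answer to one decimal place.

Duration = 131 mL ÷ 7.8 mL/hr = 16.79487 hr

16.8 hours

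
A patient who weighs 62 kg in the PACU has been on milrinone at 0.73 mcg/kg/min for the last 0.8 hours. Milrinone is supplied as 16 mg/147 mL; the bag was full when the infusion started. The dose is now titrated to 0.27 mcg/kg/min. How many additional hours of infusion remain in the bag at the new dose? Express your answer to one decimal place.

Initial rate:
Dose = 0.73 mcg/kg/min × 62 kg = 45.26 mcg/min
45.26 mcg/min × 60 min/hr = 2715.6 mcg/hr
Concentration = 16 mg ÷ 147 mL = 0.1088435 mg/mL = 108.8435 mcg/mL
Rate = 2715.6 mcg/hr ÷ 108.8435 mcg/mL = 24.94957 mL/hr
Volume infused so far = 24.94957 mL/hr × 0.8 hr = 19.95966 mL
Volume remaining = 147 − 19.95966 = 127.0403 mL
New rate:
Dose = 0.27 mcg/kg/min × 62 kg = 16.74 mcg/min
16.74 mcg/min × 60 min/hr = 1004.4 mcg/hr
Rate = 1004.4 mcg/hr ÷ 108.8435 mcg/mL = 9.227925 mL/hr
Time remaining = 127.0403 mL ÷ 9.227925 mL/hr = 13.76695 hr

13.8 hours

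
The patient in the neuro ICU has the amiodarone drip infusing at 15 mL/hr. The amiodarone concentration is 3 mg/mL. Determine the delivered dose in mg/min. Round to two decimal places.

Drug rate = 15 mL/hr × 3 mg/mL = 45 mg/hr
45 mg/hr ÷ 60 min/hr = 0.75 mg/min

0.75 mg/min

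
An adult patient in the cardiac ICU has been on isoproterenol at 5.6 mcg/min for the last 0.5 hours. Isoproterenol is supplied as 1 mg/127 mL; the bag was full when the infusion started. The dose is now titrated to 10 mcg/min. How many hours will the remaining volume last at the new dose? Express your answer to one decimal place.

1.4 hours

Initial rate:
5.6 mcg/min × 60 min/hr = 336 mcg/hr
Concentration = 1 mg ÷ 127 mL = 0.007874016 mg/mL = 7.874016 mcg/mL
Rate = 336 mcg/hr ÷ 7.874016 mcg/mL = 42.672 mL/hr
Volume infused so far = 42.672 mL/hr × 0.5 hr = 21.336 mL
Volume remaining = 127 − 21.336 = 105.664 mL
New rate:
10 mcg/min × 60 min/hr = 600 mcg/hr
Rate = 600 mcg/hr ÷ 7.874016 mcg/mL = 76.2 mL/hr
Time remaining = 105.664 mL ÷ 76.2 mL/hr = 1.386667 hr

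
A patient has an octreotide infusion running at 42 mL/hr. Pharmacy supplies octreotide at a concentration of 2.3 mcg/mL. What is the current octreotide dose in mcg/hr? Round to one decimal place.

Drug rate = 42 mL/hr × 2.3 mcg/mL = 96.6 mcg/hr

96.6 mcg/hr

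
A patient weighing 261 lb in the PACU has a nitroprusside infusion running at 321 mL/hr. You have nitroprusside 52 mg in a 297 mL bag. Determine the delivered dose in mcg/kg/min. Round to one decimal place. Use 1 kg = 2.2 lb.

Weight = 261 lb ÷ 2.2 lb/kg = 118.6364 kg
Concentration = 52 mg ÷ 297 mL = 0.1750842 mg/mL = 175.0842 mcg/mL
Drug rate = 321 mL/hr × 175.0842 mcg/mL = 56202.02 mcg/hr
56202.02 mcg/hr ÷ 60 min/hr = 936.7003 mcg/min
936.7003 mcg/min ÷ 118.6364 kg = 7.895558 mcg/kg/min

7.9 mcg/kg/min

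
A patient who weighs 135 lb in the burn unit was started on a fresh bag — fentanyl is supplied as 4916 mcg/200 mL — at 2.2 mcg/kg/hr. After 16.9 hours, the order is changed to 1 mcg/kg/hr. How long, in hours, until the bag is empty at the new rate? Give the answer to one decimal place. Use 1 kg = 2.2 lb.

42.9 hours

Initial rate:
Weight = 135 lb ÷ 2.2 lb/kg = 61.36364 kg
Dose = 2.2 mcg/kg/hr × 61.36364 kg = 135 mcg/hr
Concentration = 4916 mcg ÷ 200 mL = 24.58 mcg/mL
Rate = 135 mcg/hr ÷ 24.58 mcg/mL = 5.49227 mL/hr
Volume infused so far = 5.49227 mL/hr × 16.9 hr = 92.81937 mL
Volume remaining = 200 − 92.81937 = 107.1806 mL
New rate:
Dose = 1 mcg/kg/hr × 61.36364 kg = 61.36364 mcg/hr
Rate = 61.36364 mcg/hr ÷ 24.58 mcg/mL = 2.496486 mL/hr
Time remaining = 107.1806 mL ÷ 2.496486 mL/hr = 42.93259 hr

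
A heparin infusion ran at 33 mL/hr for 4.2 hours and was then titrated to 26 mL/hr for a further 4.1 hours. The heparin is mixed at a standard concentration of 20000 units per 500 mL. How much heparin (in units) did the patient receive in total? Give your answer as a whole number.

Concentration = 20000 units ÷ 500 mL = 40 units/mL
Stage 1: 33 mL/hr × 4.2 hr = 138.6 mL → 138.6 mL × 40 units/mL = 5544 units
Stage 2: 26 mL/hr × 4.1 hr = 106.6 mL → 106.6 mL × 40 units/mL = 4264 units
Total = 5544 + 4264 = 9808 units

9808 units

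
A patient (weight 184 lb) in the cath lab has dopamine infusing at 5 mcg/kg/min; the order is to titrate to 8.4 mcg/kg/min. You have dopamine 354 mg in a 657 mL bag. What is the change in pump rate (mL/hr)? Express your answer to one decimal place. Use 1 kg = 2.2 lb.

31.7 mL/hr

At the current dose:
Weight = 184 lb ÷ 2.2 lb/kg = 83.63636 kg
Dose = 5 mcg/kg/min × 83.63636 kg = 418.1818 mcg/min
418.1818 mcg/min × 60 min/hr = 25090.91 mcg/hr
Concentration = 354 mg ÷ 657 mL = 0.5388128 mg/mL = 538.8128 mcg/mL
Rate = 25090.91 mcg/hr ÷ 538.8128 mcg/mL = 46.56703 mL/hr
At the new dose:
Dose = 8.4 mcg/kg/min × 83.63636 kg = 702.5455 mcg/min
702.5455 mcg/min × 60 min/hr = 42152.73 mcg/hr
Rate = 42152.73 mcg/hr ÷ 538.8128 mcg/mL = 78.2326 mL/hr
Change = 78.2326 − 46.56703 = 31.66558 mL/hr → 31.66558 mL/hr increase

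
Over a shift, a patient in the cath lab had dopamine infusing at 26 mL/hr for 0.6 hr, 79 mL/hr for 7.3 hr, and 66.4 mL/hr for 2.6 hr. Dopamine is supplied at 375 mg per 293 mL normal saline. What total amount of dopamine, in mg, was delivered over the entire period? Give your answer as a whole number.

979 mg

Concentration = 375 mg ÷ 293 mL = 1.279863 mg/mL
Stage 1: 26 mL/hr × 0.6 hr = 15.6 mL → 15.6 mL × 1.279863 mg/mL = 19.96587 mg
Stage 2: 79 mL/hr × 7.3 hr = 576.7 mL → 576.7 mL × 1.279863 mg/mL = 738.0973 mg
Stage 3: 66.4 mL/hr × 2.6 hr = 172.64 mL → 172.64 mL × 1.279863 mg/mL = 220.9556 mg
Total = 19.96587 + 738.0973 + 220.9556 = 979.0188 mg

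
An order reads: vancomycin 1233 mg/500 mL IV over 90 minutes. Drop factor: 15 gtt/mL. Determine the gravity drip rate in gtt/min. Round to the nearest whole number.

500 mL ÷ (90 min) = 5.555556 mL/min
5.555556 mL/min × 15 gtt/mL = 83.33333 gtt/min

83 gtt/min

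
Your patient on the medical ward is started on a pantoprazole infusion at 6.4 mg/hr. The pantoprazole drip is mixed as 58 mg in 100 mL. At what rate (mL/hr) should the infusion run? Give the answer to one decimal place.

11.0 mL/hr

Concentration = 58 mg ÷ 100 mL = 0.58 mg/mL
Rate = 6.4 mg/hr ÷ 0.58 mg/mL = 11.03448 mL/hr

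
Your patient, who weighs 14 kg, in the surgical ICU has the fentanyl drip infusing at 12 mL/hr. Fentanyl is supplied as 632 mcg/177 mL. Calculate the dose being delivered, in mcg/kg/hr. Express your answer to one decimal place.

3.1 mcg/kg/hr

Concentration = 632 mcg ÷ 177 mL = 3.570621 mcg/mL
Drug rate = 12 mL/hr × 3.570621 mcg/mL = 42.84746 mcg/hr
42.84746 mcg/hr ÷ 14 kg = 3.060533 mcg/kg/hr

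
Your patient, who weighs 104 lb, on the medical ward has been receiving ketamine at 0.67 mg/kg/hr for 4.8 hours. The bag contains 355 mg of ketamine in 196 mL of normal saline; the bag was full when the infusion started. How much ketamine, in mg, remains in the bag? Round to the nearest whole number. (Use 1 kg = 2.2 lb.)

203 mg

Weight = 104 lb ÷ 2.2 lb/kg = 47.27273 kg
Dose = 0.67 mg/kg/hr × 47.27273 kg = 31.67273 mg/hr
Concentration = 355 mg ÷ 196 mL = 1.811224 mg/mL
Rate = 31.67273 mg/hr ÷ 1.811224 mg/mL = 17.48691 mL/hr
Volume infused = 17.48691 mL/hr × 4.8 hr = 83.93719 mL
Volume remaining = 196 − 83.93719 = 112.0628 mL
Drug remaining = 112.0628 mL × 1.811224 mg/mL = 202.9709 mg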